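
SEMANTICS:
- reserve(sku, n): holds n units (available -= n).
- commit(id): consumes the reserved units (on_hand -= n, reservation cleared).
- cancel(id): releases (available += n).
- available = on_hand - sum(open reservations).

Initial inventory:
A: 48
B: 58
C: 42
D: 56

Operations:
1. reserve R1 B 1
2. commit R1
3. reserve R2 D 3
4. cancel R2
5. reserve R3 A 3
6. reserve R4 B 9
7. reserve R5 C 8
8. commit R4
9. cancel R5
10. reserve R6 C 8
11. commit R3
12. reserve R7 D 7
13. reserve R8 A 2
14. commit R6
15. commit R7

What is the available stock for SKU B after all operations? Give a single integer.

Step 1: reserve R1 B 1 -> on_hand[A=48 B=58 C=42 D=56] avail[A=48 B=57 C=42 D=56] open={R1}
Step 2: commit R1 -> on_hand[A=48 B=57 C=42 D=56] avail[A=48 B=57 C=42 D=56] open={}
Step 3: reserve R2 D 3 -> on_hand[A=48 B=57 C=42 D=56] avail[A=48 B=57 C=42 D=53] open={R2}
Step 4: cancel R2 -> on_hand[A=48 B=57 C=42 D=56] avail[A=48 B=57 C=42 D=56] open={}
Step 5: reserve R3 A 3 -> on_hand[A=48 B=57 C=42 D=56] avail[A=45 B=57 C=42 D=56] open={R3}
Step 6: reserve R4 B 9 -> on_hand[A=48 B=57 C=42 D=56] avail[A=45 B=48 C=42 D=56] open={R3,R4}
Step 7: reserve R5 C 8 -> on_hand[A=48 B=57 C=42 D=56] avail[A=45 B=48 C=34 D=56] open={R3,R4,R5}
Step 8: commit R4 -> on_hand[A=48 B=48 C=42 D=56] avail[A=45 B=48 C=34 D=56] open={R3,R5}
Step 9: cancel R5 -> on_hand[A=48 B=48 C=42 D=56] avail[A=45 B=48 C=42 D=56] open={R3}
Step 10: reserve R6 C 8 -> on_hand[A=48 B=48 C=42 D=56] avail[A=45 B=48 C=34 D=56] open={R3,R6}
Step 11: commit R3 -> on_hand[A=45 B=48 C=42 D=56] avail[A=45 B=48 C=34 D=56] open={R6}
Step 12: reserve R7 D 7 -> on_hand[A=45 B=48 C=42 D=56] avail[A=45 B=48 C=34 D=49] open={R6,R7}
Step 13: reserve R8 A 2 -> on_hand[A=45 B=48 C=42 D=56] avail[A=43 B=48 C=34 D=49] open={R6,R7,R8}
Step 14: commit R6 -> on_hand[A=45 B=48 C=34 D=56] avail[A=43 B=48 C=34 D=49] open={R7,R8}
Step 15: commit R7 -> on_hand[A=45 B=48 C=34 D=49] avail[A=43 B=48 C=34 D=49] open={R8}
Final available[B] = 48

Answer: 48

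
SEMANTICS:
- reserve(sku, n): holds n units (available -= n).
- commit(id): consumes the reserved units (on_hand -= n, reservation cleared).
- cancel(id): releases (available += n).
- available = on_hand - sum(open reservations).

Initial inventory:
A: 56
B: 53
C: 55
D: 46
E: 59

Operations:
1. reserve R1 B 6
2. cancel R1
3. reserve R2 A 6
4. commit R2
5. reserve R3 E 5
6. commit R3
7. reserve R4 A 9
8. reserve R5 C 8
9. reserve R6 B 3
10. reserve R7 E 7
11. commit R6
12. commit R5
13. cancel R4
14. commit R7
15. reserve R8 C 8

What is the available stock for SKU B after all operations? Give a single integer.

Step 1: reserve R1 B 6 -> on_hand[A=56 B=53 C=55 D=46 E=59] avail[A=56 B=47 C=55 D=46 E=59] open={R1}
Step 2: cancel R1 -> on_hand[A=56 B=53 C=55 D=46 E=59] avail[A=56 B=53 C=55 D=46 E=59] open={}
Step 3: reserve R2 A 6 -> on_hand[A=56 B=53 C=55 D=46 E=59] avail[A=50 B=53 C=55 D=46 E=59] open={R2}
Step 4: commit R2 -> on_hand[A=50 B=53 C=55 D=46 E=59] avail[A=50 B=53 C=55 D=46 E=59] open={}
Step 5: reserve R3 E 5 -> on_hand[A=50 B=53 C=55 D=46 E=59] avail[A=50 B=53 C=55 D=46 E=54] open={R3}
Step 6: commit R3 -> on_hand[A=50 B=53 C=55 D=46 E=54] avail[A=50 B=53 C=55 D=46 E=54] open={}
Step 7: reserve R4 A 9 -> on_hand[A=50 B=53 C=55 D=46 E=54] avail[A=41 B=53 C=55 D=46 E=54] open={R4}
Step 8: reserve R5 C 8 -> on_hand[A=50 B=53 C=55 D=46 E=54] avail[A=41 B=53 C=47 D=46 E=54] open={R4,R5}
Step 9: reserve R6 B 3 -> on_hand[A=50 B=53 C=55 D=46 E=54] avail[A=41 B=50 C=47 D=46 E=54] open={R4,R5,R6}
Step 10: reserve R7 E 7 -> on_hand[A=50 B=53 C=55 D=46 E=54] avail[A=41 B=50 C=47 D=46 E=47] open={R4,R5,R6,R7}
Step 11: commit R6 -> on_hand[A=50 B=50 C=55 D=46 E=54] avail[A=41 B=50 C=47 D=46 E=47] open={R4,R5,R7}
Step 12: commit R5 -> on_hand[A=50 B=50 C=47 D=46 E=54] avail[A=41 B=50 C=47 D=46 E=47] open={R4,R7}
Step 13: cancel R4 -> on_hand[A=50 B=50 C=47 D=46 E=54] avail[A=50 B=50 C=47 D=46 E=47] open={R7}
Step 14: commit R7 -> on_hand[A=50 B=50 C=47 D=46 E=47] avail[A=50 B=50 C=47 D=46 E=47] open={}
Step 15: reserve R8 C 8 -> on_hand[A=50 B=50 C=47 D=46 E=47] avail[A=50 B=50 C=39 D=46 E=47] open={R8}
Final available[B] = 50

Answer: 50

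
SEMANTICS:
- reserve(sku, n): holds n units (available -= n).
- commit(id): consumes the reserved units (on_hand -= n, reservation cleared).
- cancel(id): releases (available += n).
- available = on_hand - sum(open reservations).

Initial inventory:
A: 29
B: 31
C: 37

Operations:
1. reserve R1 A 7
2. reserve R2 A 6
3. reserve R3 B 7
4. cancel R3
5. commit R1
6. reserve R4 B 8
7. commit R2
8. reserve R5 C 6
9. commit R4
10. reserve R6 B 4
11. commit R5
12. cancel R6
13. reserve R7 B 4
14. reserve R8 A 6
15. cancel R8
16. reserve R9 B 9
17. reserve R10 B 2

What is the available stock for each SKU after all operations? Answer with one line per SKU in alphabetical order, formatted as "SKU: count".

Step 1: reserve R1 A 7 -> on_hand[A=29 B=31 C=37] avail[A=22 B=31 C=37] open={R1}
Step 2: reserve R2 A 6 -> on_hand[A=29 B=31 C=37] avail[A=16 B=31 C=37] open={R1,R2}
Step 3: reserve R3 B 7 -> on_hand[A=29 B=31 C=37] avail[A=16 B=24 C=37] open={R1,R2,R3}
Step 4: cancel R3 -> on_hand[A=29 B=31 C=37] avail[A=16 B=31 C=37] open={R1,R2}
Step 5: commit R1 -> on_hand[A=22 B=31 C=37] avail[A=16 B=31 C=37] open={R2}
Step 6: reserve R4 B 8 -> on_hand[A=22 B=31 C=37] avail[A=16 B=23 C=37] open={R2,R4}
Step 7: commit R2 -> on_hand[A=16 B=31 C=37] avail[A=16 B=23 C=37] open={R4}
Step 8: reserve R5 C 6 -> on_hand[A=16 B=31 C=37] avail[A=16 B=23 C=31] open={R4,R5}
Step 9: commit R4 -> on_hand[A=16 B=23 C=37] avail[A=16 B=23 C=31] open={R5}
Step 10: reserve R6 B 4 -> on_hand[A=16 B=23 C=37] avail[A=16 B=19 C=31] open={R5,R6}
Step 11: commit R5 -> on_hand[A=16 B=23 C=31] avail[A=16 B=19 C=31] open={R6}
Step 12: cancel R6 -> on_hand[A=16 B=23 C=31] avail[A=16 B=23 C=31] open={}
Step 13: reserve R7 B 4 -> on_hand[A=16 B=23 C=31] avail[A=16 B=19 C=31] open={R7}
Step 14: reserve R8 A 6 -> on_hand[A=16 B=23 C=31] avail[A=10 B=19 C=31] open={R7,R8}
Step 15: cancel R8 -> on_hand[A=16 B=23 C=31] avail[A=16 B=19 C=31] open={R7}
Step 16: reserve R9 B 9 -> on_hand[A=16 B=23 C=31] avail[A=16 B=10 C=31] open={R7,R9}
Step 17: reserve R10 B 2 -> on_hand[A=16 B=23 C=31] avail[A=16 B=8 C=31] open={R10,R7,R9}

Answer: A: 16
B: 8
C: 31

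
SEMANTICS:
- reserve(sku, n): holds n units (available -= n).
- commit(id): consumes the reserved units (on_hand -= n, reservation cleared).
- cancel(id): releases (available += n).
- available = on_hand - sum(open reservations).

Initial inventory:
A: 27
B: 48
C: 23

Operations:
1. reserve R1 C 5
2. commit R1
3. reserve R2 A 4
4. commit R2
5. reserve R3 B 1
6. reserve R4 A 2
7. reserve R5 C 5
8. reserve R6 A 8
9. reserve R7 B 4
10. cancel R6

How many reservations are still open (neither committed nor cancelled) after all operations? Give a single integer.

Step 1: reserve R1 C 5 -> on_hand[A=27 B=48 C=23] avail[A=27 B=48 C=18] open={R1}
Step 2: commit R1 -> on_hand[A=27 B=48 C=18] avail[A=27 B=48 C=18] open={}
Step 3: reserve R2 A 4 -> on_hand[A=27 B=48 C=18] avail[A=23 B=48 C=18] open={R2}
Step 4: commit R2 -> on_hand[A=23 B=48 C=18] avail[A=23 B=48 C=18] open={}
Step 5: reserve R3 B 1 -> on_hand[A=23 B=48 C=18] avail[A=23 B=47 C=18] open={R3}
Step 6: reserve R4 A 2 -> on_hand[A=23 B=48 C=18] avail[A=21 B=47 C=18] open={R3,R4}
Step 7: reserve R5 C 5 -> on_hand[A=23 B=48 C=18] avail[A=21 B=47 C=13] open={R3,R4,R5}
Step 8: reserve R6 A 8 -> on_hand[A=23 B=48 C=18] avail[A=13 B=47 C=13] open={R3,R4,R5,R6}
Step 9: reserve R7 B 4 -> on_hand[A=23 B=48 C=18] avail[A=13 B=43 C=13] open={R3,R4,R5,R6,R7}
Step 10: cancel R6 -> on_hand[A=23 B=48 C=18] avail[A=21 B=43 C=13] open={R3,R4,R5,R7}
Open reservations: ['R3', 'R4', 'R5', 'R7'] -> 4

Answer: 4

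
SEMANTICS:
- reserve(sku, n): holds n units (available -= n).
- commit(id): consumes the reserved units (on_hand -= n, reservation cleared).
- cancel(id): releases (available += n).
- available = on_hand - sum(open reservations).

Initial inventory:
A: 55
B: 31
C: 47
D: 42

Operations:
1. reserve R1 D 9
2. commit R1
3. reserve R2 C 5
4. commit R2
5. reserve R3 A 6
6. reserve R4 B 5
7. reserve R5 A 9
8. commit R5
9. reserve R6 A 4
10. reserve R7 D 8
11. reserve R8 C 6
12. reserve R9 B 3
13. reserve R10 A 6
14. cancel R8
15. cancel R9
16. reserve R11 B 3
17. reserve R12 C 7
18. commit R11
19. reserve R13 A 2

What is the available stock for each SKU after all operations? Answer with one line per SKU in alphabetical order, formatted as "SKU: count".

Answer: A: 28
B: 23
C: 35
D: 25

Derivation:
Step 1: reserve R1 D 9 -> on_hand[A=55 B=31 C=47 D=42] avail[A=55 B=31 C=47 D=33] open={R1}
Step 2: commit R1 -> on_hand[A=55 B=31 C=47 D=33] avail[A=55 B=31 C=47 D=33] open={}
Step 3: reserve R2 C 5 -> on_hand[A=55 B=31 C=47 D=33] avail[A=55 B=31 C=42 D=33] open={R2}
Step 4: commit R2 -> on_hand[A=55 B=31 C=42 D=33] avail[A=55 B=31 C=42 D=33] open={}
Step 5: reserve R3 A 6 -> on_hand[A=55 B=31 C=42 D=33] avail[A=49 B=31 C=42 D=33] open={R3}
Step 6: reserve R4 B 5 -> on_hand[A=55 B=31 C=42 D=33] avail[A=49 B=26 C=42 D=33] open={R3,R4}
Step 7: reserve R5 A 9 -> on_hand[A=55 B=31 C=42 D=33] avail[A=40 B=26 C=42 D=33] open={R3,R4,R5}
Step 8: commit R5 -> on_hand[A=46 B=31 C=42 D=33] avail[A=40 B=26 C=42 D=33] open={R3,R4}
Step 9: reserve R6 A 4 -> on_hand[A=46 B=31 C=42 D=33] avail[A=36 B=26 C=42 D=33] open={R3,R4,R6}
Step 10: reserve R7 D 8 -> on_hand[A=46 B=31 C=42 D=33] avail[A=36 B=26 C=42 D=25] open={R3,R4,R6,R7}
Step 11: reserve R8 C 6 -> on_hand[A=46 B=31 C=42 D=33] avail[A=36 B=26 C=36 D=25] open={R3,R4,R6,R7,R8}
Step 12: reserve R9 B 3 -> on_hand[A=46 B=31 C=42 D=33] avail[A=36 B=23 C=36 D=25] open={R3,R4,R6,R7,R8,R9}
Step 13: reserve R10 A 6 -> on_hand[A=46 B=31 C=42 D=33] avail[A=30 B=23 C=36 D=25] open={R10,R3,R4,R6,R7,R8,R9}
Step 14: cancel R8 -> on_hand[A=46 B=31 C=42 D=33] avail[A=30 B=23 C=42 D=25] open={R10,R3,R4,R6,R7,R9}
Step 15: cancel R9 -> on_hand[A=46 B=31 C=42 D=33] avail[A=30 B=26 C=42 D=25] open={R10,R3,R4,R6,R7}
Step 16: reserve R11 B 3 -> on_hand[A=46 B=31 C=42 D=33] avail[A=30 B=23 C=42 D=25] open={R10,R11,R3,R4,R6,R7}
Step 17: reserve R12 C 7 -> on_hand[A=46 B=31 C=42 D=33] avail[A=30 B=23 C=35 D=25] open={R10,R11,R12,R3,R4,R6,R7}
Step 18: commit R11 -> on_hand[A=46 B=28 C=42 D=33] avail[A=30 B=23 C=35 D=25] open={R10,R12,R3,R4,R6,R7}
Step 19: reserve R13 A 2 -> on_hand[A=46 B=28 C=42 D=33] avail[A=28 B=23 C=35 D=25] open={R10,R12,R13,R3,R4,R6,R7}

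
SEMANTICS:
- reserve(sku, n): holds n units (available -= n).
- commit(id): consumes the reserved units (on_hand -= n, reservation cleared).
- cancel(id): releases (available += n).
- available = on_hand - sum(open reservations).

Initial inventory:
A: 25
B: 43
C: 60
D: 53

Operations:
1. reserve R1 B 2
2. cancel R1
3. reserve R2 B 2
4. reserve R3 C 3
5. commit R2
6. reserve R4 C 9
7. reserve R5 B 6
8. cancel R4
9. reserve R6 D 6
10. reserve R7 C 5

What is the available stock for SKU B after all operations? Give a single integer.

Answer: 35

Derivation:
Step 1: reserve R1 B 2 -> on_hand[A=25 B=43 C=60 D=53] avail[A=25 B=41 C=60 D=53] open={R1}
Step 2: cancel R1 -> on_hand[A=25 B=43 C=60 D=53] avail[A=25 B=43 C=60 D=53] open={}
Step 3: reserve R2 B 2 -> on_hand[A=25 B=43 C=60 D=53] avail[A=25 B=41 C=60 D=53] open={R2}
Step 4: reserve R3 C 3 -> on_hand[A=25 B=43 C=60 D=53] avail[A=25 B=41 C=57 D=53] open={R2,R3}
Step 5: commit R2 -> on_hand[A=25 B=41 C=60 D=53] avail[A=25 B=41 C=57 D=53] open={R3}
Step 6: reserve R4 C 9 -> on_hand[A=25 B=41 C=60 D=53] avail[A=25 B=41 C=48 D=53] open={R3,R4}
Step 7: reserve R5 B 6 -> on_hand[A=25 B=41 C=60 D=53] avail[A=25 B=35 C=48 D=53] open={R3,R4,R5}
Step 8: cancel R4 -> on_hand[A=25 B=41 C=60 D=53] avail[A=25 B=35 C=57 D=53] open={R3,R5}
Step 9: reserve R6 D 6 -> on_hand[A=25 B=41 C=60 D=53] avail[A=25 B=35 C=57 D=47] open={R3,R5,R6}
Step 10: reserve R7 C 5 -> on_hand[A=25 B=41 C=60 D=53] avail[A=25 B=35 C=52 D=47] open={R3,R5,R6,R7}
Final available[B] = 35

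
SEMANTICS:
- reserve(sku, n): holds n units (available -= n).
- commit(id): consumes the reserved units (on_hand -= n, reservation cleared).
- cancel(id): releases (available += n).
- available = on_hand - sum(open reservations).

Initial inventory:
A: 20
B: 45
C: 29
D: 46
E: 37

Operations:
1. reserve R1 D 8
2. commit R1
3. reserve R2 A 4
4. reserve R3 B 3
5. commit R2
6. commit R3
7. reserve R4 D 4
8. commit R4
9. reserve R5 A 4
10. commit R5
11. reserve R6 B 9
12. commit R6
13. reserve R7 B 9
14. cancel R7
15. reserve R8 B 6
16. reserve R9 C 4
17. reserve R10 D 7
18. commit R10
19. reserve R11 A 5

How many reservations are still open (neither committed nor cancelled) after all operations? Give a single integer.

Step 1: reserve R1 D 8 -> on_hand[A=20 B=45 C=29 D=46 E=37] avail[A=20 B=45 C=29 D=38 E=37] open={R1}
Step 2: commit R1 -> on_hand[A=20 B=45 C=29 D=38 E=37] avail[A=20 B=45 C=29 D=38 E=37] open={}
Step 3: reserve R2 A 4 -> on_hand[A=20 B=45 C=29 D=38 E=37] avail[A=16 B=45 C=29 D=38 E=37] open={R2}
Step 4: reserve R3 B 3 -> on_hand[A=20 B=45 C=29 D=38 E=37] avail[A=16 B=42 C=29 D=38 E=37] open={R2,R3}
Step 5: commit R2 -> on_hand[A=16 B=45 C=29 D=38 E=37] avail[A=16 B=42 C=29 D=38 E=37] open={R3}
Step 6: commit R3 -> on_hand[A=16 B=42 C=29 D=38 E=37] avail[A=16 B=42 C=29 D=38 E=37] open={}
Step 7: reserve R4 D 4 -> on_hand[A=16 B=42 C=29 D=38 E=37] avail[A=16 B=42 C=29 D=34 E=37] open={R4}
Step 8: commit R4 -> on_hand[A=16 B=42 C=29 D=34 E=37] avail[A=16 B=42 C=29 D=34 E=37] open={}
Step 9: reserve R5 A 4 -> on_hand[A=16 B=42 C=29 D=34 E=37] avail[A=12 B=42 C=29 D=34 E=37] open={R5}
Step 10: commit R5 -> on_hand[A=12 B=42 C=29 D=34 E=37] avail[A=12 B=42 C=29 D=34 E=37] open={}
Step 11: reserve R6 B 9 -> on_hand[A=12 B=42 C=29 D=34 E=37] avail[A=12 B=33 C=29 D=34 E=37] open={R6}
Step 12: commit R6 -> on_hand[A=12 B=33 C=29 D=34 E=37] avail[A=12 B=33 C=29 D=34 E=37] open={}
Step 13: reserve R7 B 9 -> on_hand[A=12 B=33 C=29 D=34 E=37] avail[A=12 B=24 C=29 D=34 E=37] open={R7}
Step 14: cancel R7 -> on_hand[A=12 B=33 C=29 D=34 E=37] avail[A=12 B=33 C=29 D=34 E=37] open={}
Step 15: reserve R8 B 6 -> on_hand[A=12 B=33 C=29 D=34 E=37] avail[A=12 B=27 C=29 D=34 E=37] open={R8}
Step 16: reserve R9 C 4 -> on_hand[A=12 B=33 C=29 D=34 E=37] avail[A=12 B=27 C=25 D=34 E=37] open={R8,R9}
Step 17: reserve R10 D 7 -> on_hand[A=12 B=33 C=29 D=34 E=37] avail[A=12 B=27 C=25 D=27 E=37] open={R10,R8,R9}
Step 18: commit R10 -> on_hand[A=12 B=33 C=29 D=27 E=37] avail[A=12 B=27 C=25 D=27 E=37] open={R8,R9}
Step 19: reserve R11 A 5 -> on_hand[A=12 B=33 C=29 D=27 E=37] avail[A=7 B=27 C=25 D=27 E=37] open={R11,R8,R9}
Open reservations: ['R11', 'R8', 'R9'] -> 3

Answer: 3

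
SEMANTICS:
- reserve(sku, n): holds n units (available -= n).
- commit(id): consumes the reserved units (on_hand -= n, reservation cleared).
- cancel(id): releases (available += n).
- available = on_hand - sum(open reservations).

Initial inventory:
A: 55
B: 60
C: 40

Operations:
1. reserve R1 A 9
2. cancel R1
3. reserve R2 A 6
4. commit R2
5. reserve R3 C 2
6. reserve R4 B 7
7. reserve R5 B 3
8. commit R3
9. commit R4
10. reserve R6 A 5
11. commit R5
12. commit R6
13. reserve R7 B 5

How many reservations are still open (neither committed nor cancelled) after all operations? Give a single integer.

Answer: 1

Derivation:
Step 1: reserve R1 A 9 -> on_hand[A=55 B=60 C=40] avail[A=46 B=60 C=40] open={R1}
Step 2: cancel R1 -> on_hand[A=55 B=60 C=40] avail[A=55 B=60 C=40] open={}
Step 3: reserve R2 A 6 -> on_hand[A=55 B=60 C=40] avail[A=49 B=60 C=40] open={R2}
Step 4: commit R2 -> on_hand[A=49 B=60 C=40] avail[A=49 B=60 C=40] open={}
Step 5: reserve R3 C 2 -> on_hand[A=49 B=60 C=40] avail[A=49 B=60 C=38] open={R3}
Step 6: reserve R4 B 7 -> on_hand[A=49 B=60 C=40] avail[A=49 B=53 C=38] open={R3,R4}
Step 7: reserve R5 B 3 -> on_hand[A=49 B=60 C=40] avail[A=49 B=50 C=38] open={R3,R4,R5}
Step 8: commit R3 -> on_hand[A=49 B=60 C=38] avail[A=49 B=50 C=38] open={R4,R5}
Step 9: commit R4 -> on_hand[A=49 B=53 C=38] avail[A=49 B=50 C=38] open={R5}
Step 10: reserve R6 A 5 -> on_hand[A=49 B=53 C=38] avail[A=44 B=50 C=38] open={R5,R6}
Step 11: commit R5 -> on_hand[A=49 B=50 C=38] avail[A=44 B=50 C=38] open={R6}
Step 12: commit R6 -> on_hand[A=44 B=50 C=38] avail[A=44 B=50 C=38] open={}
Step 13: reserve R7 B 5 -> on_hand[A=44 B=50 C=38] avail[A=44 B=45 C=38] open={R7}
Open reservations: ['R7'] -> 1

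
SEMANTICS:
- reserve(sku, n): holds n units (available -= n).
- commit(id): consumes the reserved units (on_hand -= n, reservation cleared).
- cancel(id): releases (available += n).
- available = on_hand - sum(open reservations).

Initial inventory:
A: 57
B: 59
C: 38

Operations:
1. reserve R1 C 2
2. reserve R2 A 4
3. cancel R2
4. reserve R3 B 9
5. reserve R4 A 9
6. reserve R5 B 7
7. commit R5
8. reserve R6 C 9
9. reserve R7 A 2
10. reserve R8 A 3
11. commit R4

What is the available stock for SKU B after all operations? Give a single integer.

Answer: 43

Derivation:
Step 1: reserve R1 C 2 -> on_hand[A=57 B=59 C=38] avail[A=57 B=59 C=36] open={R1}
Step 2: reserve R2 A 4 -> on_hand[A=57 B=59 C=38] avail[A=53 B=59 C=36] open={R1,R2}
Step 3: cancel R2 -> on_hand[A=57 B=59 C=38] avail[A=57 B=59 C=36] open={R1}
Step 4: reserve R3 B 9 -> on_hand[A=57 B=59 C=38] avail[A=57 B=50 C=36] open={R1,R3}
Step 5: reserve R4 A 9 -> on_hand[A=57 B=59 C=38] avail[A=48 B=50 C=36] open={R1,R3,R4}
Step 6: reserve R5 B 7 -> on_hand[A=57 B=59 C=38] avail[A=48 B=43 C=36] open={R1,R3,R4,R5}
Step 7: commit R5 -> on_hand[A=57 B=52 C=38] avail[A=48 B=43 C=36] open={R1,R3,R4}
Step 8: reserve R6 C 9 -> on_hand[A=57 B=52 C=38] avail[A=48 B=43 C=27] open={R1,R3,R4,R6}
Step 9: reserve R7 A 2 -> on_hand[A=57 B=52 C=38] avail[A=46 B=43 C=27] open={R1,R3,R4,R6,R7}
Step 10: reserve R8 A 3 -> on_hand[A=57 B=52 C=38] avail[A=43 B=43 C=27] open={R1,R3,R4,R6,R7,R8}
Step 11: commit R4 -> on_hand[A=48 B=52 C=38] avail[A=43 B=43 C=27] open={R1,R3,R6,R7,R8}
Final available[B] = 43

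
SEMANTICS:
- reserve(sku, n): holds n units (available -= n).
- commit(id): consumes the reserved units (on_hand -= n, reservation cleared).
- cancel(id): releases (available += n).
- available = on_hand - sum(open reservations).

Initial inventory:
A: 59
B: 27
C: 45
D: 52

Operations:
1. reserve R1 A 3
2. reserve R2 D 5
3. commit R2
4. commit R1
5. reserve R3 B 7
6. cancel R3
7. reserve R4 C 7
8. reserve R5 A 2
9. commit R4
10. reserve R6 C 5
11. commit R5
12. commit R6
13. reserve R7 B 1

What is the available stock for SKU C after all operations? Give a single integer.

Answer: 33

Derivation:
Step 1: reserve R1 A 3 -> on_hand[A=59 B=27 C=45 D=52] avail[A=56 B=27 C=45 D=52] open={R1}
Step 2: reserve R2 D 5 -> on_hand[A=59 B=27 C=45 D=52] avail[A=56 B=27 C=45 D=47] open={R1,R2}
Step 3: commit R2 -> on_hand[A=59 B=27 C=45 D=47] avail[A=56 B=27 C=45 D=47] open={R1}
Step 4: commit R1 -> on_hand[A=56 B=27 C=45 D=47] avail[A=56 B=27 C=45 D=47] open={}
Step 5: reserve R3 B 7 -> on_hand[A=56 B=27 C=45 D=47] avail[A=56 B=20 C=45 D=47] open={R3}
Step 6: cancel R3 -> on_hand[A=56 B=27 C=45 D=47] avail[A=56 B=27 C=45 D=47] open={}
Step 7: reserve R4 C 7 -> on_hand[A=56 B=27 C=45 D=47] avail[A=56 B=27 C=38 D=47] open={R4}
Step 8: reserve R5 A 2 -> on_hand[A=56 B=27 C=45 D=47] avail[A=54 B=27 C=38 D=47] open={R4,R5}
Step 9: commit R4 -> on_hand[A=56 B=27 C=38 D=47] avail[A=54 B=27 C=38 D=47] open={R5}
Step 10: reserve R6 C 5 -> on_hand[A=56 B=27 C=38 D=47] avail[A=54 B=27 C=33 D=47] open={R5,R6}
Step 11: commit R5 -> on_hand[A=54 B=27 C=38 D=47] avail[A=54 B=27 C=33 D=47] open={R6}
Step 12: commit R6 -> on_hand[A=54 B=27 C=33 D=47] avail[A=54 B=27 C=33 D=47] open={}
Step 13: reserve R7 B 1 -> on_hand[A=54 B=27 C=33 D=47] avail[A=54 B=26 C=33 D=47] open={R7}
Final available[C] = 33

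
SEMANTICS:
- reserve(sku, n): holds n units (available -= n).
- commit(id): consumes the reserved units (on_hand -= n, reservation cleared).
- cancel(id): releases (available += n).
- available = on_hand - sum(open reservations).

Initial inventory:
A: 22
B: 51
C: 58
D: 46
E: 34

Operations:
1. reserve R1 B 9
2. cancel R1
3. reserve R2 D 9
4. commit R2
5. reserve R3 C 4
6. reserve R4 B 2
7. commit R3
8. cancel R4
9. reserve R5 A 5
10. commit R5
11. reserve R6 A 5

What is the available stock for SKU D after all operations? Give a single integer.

Step 1: reserve R1 B 9 -> on_hand[A=22 B=51 C=58 D=46 E=34] avail[A=22 B=42 C=58 D=46 E=34] open={R1}
Step 2: cancel R1 -> on_hand[A=22 B=51 C=58 D=46 E=34] avail[A=22 B=51 C=58 D=46 E=34] open={}
Step 3: reserve R2 D 9 -> on_hand[A=22 B=51 C=58 D=46 E=34] avail[A=22 B=51 C=58 D=37 E=34] open={R2}
Step 4: commit R2 -> on_hand[A=22 B=51 C=58 D=37 E=34] avail[A=22 B=51 C=58 D=37 E=34] open={}
Step 5: reserve R3 C 4 -> on_hand[A=22 B=51 C=58 D=37 E=34] avail[A=22 B=51 C=54 D=37 E=34] open={R3}
Step 6: reserve R4 B 2 -> on_hand[A=22 B=51 C=58 D=37 E=34] avail[A=22 B=49 C=54 D=37 E=34] open={R3,R4}
Step 7: commit R3 -> on_hand[A=22 B=51 C=54 D=37 E=34] avail[A=22 B=49 C=54 D=37 E=34] open={R4}
Step 8: cancel R4 -> on_hand[A=22 B=51 C=54 D=37 E=34] avail[A=22 B=51 C=54 D=37 E=34] open={}
Step 9: reserve R5 A 5 -> on_hand[A=22 B=51 C=54 D=37 E=34] avail[A=17 B=51 C=54 D=37 E=34] open={R5}
Step 10: commit R5 -> on_hand[A=17 B=51 C=54 D=37 E=34] avail[A=17 B=51 C=54 D=37 E=34] open={}
Step 11: reserve R6 A 5 -> on_hand[A=17 B=51 C=54 D=37 E=34] avail[A=12 B=51 C=54 D=37 E=34] open={R6}
Final available[D] = 37

Answer: 37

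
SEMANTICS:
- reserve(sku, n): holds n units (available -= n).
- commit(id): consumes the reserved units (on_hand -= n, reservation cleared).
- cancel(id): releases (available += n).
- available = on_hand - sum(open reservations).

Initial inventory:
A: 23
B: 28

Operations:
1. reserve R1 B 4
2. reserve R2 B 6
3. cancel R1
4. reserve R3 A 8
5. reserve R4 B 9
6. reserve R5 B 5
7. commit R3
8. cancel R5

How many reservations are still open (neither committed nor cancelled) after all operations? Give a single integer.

Answer: 2

Derivation:
Step 1: reserve R1 B 4 -> on_hand[A=23 B=28] avail[A=23 B=24] open={R1}
Step 2: reserve R2 B 6 -> on_hand[A=23 B=28] avail[A=23 B=18] open={R1,R2}
Step 3: cancel R1 -> on_hand[A=23 B=28] avail[A=23 B=22] open={R2}
Step 4: reserve R3 A 8 -> on_hand[A=23 B=28] avail[A=15 B=22] open={R2,R3}
Step 5: reserve R4 B 9 -> on_hand[A=23 B=28] avail[A=15 B=13] open={R2,R3,R4}
Step 6: reserve R5 B 5 -> on_hand[A=23 B=28] avail[A=15 B=8] open={R2,R3,R4,R5}
Step 7: commit R3 -> on_hand[A=15 B=28] avail[A=15 B=8] open={R2,R4,R5}
Step 8: cancel R5 -> on_hand[A=15 B=28] avail[A=15 B=13] open={R2,R4}
Open reservations: ['R2', 'R4'] -> 2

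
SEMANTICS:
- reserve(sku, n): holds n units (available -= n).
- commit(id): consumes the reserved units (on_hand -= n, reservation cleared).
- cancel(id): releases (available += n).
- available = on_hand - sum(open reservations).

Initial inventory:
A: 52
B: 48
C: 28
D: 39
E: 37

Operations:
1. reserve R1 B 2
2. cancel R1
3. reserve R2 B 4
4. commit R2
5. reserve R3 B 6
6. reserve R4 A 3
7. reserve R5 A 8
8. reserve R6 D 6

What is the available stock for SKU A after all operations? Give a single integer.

Answer: 41

Derivation:
Step 1: reserve R1 B 2 -> on_hand[A=52 B=48 C=28 D=39 E=37] avail[A=52 B=46 C=28 D=39 E=37] open={R1}
Step 2: cancel R1 -> on_hand[A=52 B=48 C=28 D=39 E=37] avail[A=52 B=48 C=28 D=39 E=37] open={}
Step 3: reserve R2 B 4 -> on_hand[A=52 B=48 C=28 D=39 E=37] avail[A=52 B=44 C=28 D=39 E=37] open={R2}
Step 4: commit R2 -> on_hand[A=52 B=44 C=28 D=39 E=37] avail[A=52 B=44 C=28 D=39 E=37] open={}
Step 5: reserve R3 B 6 -> on_hand[A=52 B=44 C=28 D=39 E=37] avail[A=52 B=38 C=28 D=39 E=37] open={R3}
Step 6: reserve R4 A 3 -> on_hand[A=52 B=44 C=28 D=39 E=37] avail[A=49 B=38 C=28 D=39 E=37] open={R3,R4}
Step 7: reserve R5 A 8 -> on_hand[A=52 B=44 C=28 D=39 E=37] avail[A=41 B=38 C=28 D=39 E=37] open={R3,R4,R5}
Step 8: reserve R6 D 6 -> on_hand[A=52 B=44 C=28 D=39 E=37] avail[A=41 B=38 C=28 D=33 E=37] open={R3,R4,R5,R6}
Final available[A] = 41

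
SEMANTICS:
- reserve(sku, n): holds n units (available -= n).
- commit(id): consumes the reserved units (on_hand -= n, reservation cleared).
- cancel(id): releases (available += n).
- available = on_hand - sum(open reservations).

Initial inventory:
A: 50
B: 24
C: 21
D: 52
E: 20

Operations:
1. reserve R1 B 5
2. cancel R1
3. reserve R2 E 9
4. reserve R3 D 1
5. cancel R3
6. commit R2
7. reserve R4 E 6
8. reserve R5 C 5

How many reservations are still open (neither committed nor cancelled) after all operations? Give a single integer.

Step 1: reserve R1 B 5 -> on_hand[A=50 B=24 C=21 D=52 E=20] avail[A=50 B=19 C=21 D=52 E=20] open={R1}
Step 2: cancel R1 -> on_hand[A=50 B=24 C=21 D=52 E=20] avail[A=50 B=24 C=21 D=52 E=20] open={}
Step 3: reserve R2 E 9 -> on_hand[A=50 B=24 C=21 D=52 E=20] avail[A=50 B=24 C=21 D=52 E=11] open={R2}
Step 4: reserve R3 D 1 -> on_hand[A=50 B=24 C=21 D=52 E=20] avail[A=50 B=24 C=21 D=51 E=11] open={R2,R3}
Step 5: cancel R3 -> on_hand[A=50 B=24 C=21 D=52 E=20] avail[A=50 B=24 C=21 D=52 E=11] open={R2}
Step 6: commit R2 -> on_hand[A=50 B=24 C=21 D=52 E=11] avail[A=50 B=24 C=21 D=52 E=11] open={}
Step 7: reserve R4 E 6 -> on_hand[A=50 B=24 C=21 D=52 E=11] avail[A=50 B=24 C=21 D=52 E=5] open={R4}
Step 8: reserve R5 C 5 -> on_hand[A=50 B=24 C=21 D=52 E=11] avail[A=50 B=24 C=16 D=52 E=5] open={R4,R5}
Open reservations: ['R4', 'R5'] -> 2

Answer: 2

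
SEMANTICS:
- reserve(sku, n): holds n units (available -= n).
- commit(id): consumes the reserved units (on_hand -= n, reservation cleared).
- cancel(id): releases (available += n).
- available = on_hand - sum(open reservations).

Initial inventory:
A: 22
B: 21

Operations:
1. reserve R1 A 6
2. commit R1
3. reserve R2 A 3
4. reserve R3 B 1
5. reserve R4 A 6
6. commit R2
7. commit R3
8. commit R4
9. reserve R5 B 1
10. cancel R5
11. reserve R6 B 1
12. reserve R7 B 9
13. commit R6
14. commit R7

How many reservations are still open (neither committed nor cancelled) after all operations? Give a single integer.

Answer: 0

Derivation:
Step 1: reserve R1 A 6 -> on_hand[A=22 B=21] avail[A=16 B=21] open={R1}
Step 2: commit R1 -> on_hand[A=16 B=21] avail[A=16 B=21] open={}
Step 3: reserve R2 A 3 -> on_hand[A=16 B=21] avail[A=13 B=21] open={R2}
Step 4: reserve R3 B 1 -> on_hand[A=16 B=21] avail[A=13 B=20] open={R2,R3}
Step 5: reserve R4 A 6 -> on_hand[A=16 B=21] avail[A=7 B=20] open={R2,R3,R4}
Step 6: commit R2 -> on_hand[A=13 B=21] avail[A=7 B=20] open={R3,R4}
Step 7: commit R3 -> on_hand[A=13 B=20] avail[A=7 B=20] open={R4}
Step 8: commit R4 -> on_hand[A=7 B=20] avail[A=7 B=20] open={}
Step 9: reserve R5 B 1 -> on_hand[A=7 B=20] avail[A=7 B=19] open={R5}
Step 10: cancel R5 -> on_hand[A=7 B=20] avail[A=7 B=20] open={}
Step 11: reserve R6 B 1 -> on_hand[A=7 B=20] avail[A=7 B=19] open={R6}
Step 12: reserve R7 B 9 -> on_hand[A=7 B=20] avail[A=7 B=10] open={R6,R7}
Step 13: commit R6 -> on_hand[A=7 B=19] avail[A=7 B=10] open={R7}
Step 14: commit R7 -> on_hand[A=7 B=10] avail[A=7 B=10] open={}
Open reservations: [] -> 0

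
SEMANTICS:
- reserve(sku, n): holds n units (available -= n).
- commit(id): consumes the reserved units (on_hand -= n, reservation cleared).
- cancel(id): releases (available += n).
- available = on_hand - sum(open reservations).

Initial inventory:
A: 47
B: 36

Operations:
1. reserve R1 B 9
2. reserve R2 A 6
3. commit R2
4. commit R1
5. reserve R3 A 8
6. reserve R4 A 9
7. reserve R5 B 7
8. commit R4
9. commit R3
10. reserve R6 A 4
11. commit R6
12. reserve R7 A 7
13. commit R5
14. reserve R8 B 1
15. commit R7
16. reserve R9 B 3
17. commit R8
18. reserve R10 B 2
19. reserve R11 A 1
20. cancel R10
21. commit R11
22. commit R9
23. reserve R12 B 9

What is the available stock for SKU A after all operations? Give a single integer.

Step 1: reserve R1 B 9 -> on_hand[A=47 B=36] avail[A=47 B=27] open={R1}
Step 2: reserve R2 A 6 -> on_hand[A=47 B=36] avail[A=41 B=27] open={R1,R2}
Step 3: commit R2 -> on_hand[A=41 B=36] avail[A=41 B=27] open={R1}
Step 4: commit R1 -> on_hand[A=41 B=27] avail[A=41 B=27] open={}
Step 5: reserve R3 A 8 -> on_hand[A=41 B=27] avail[A=33 B=27] open={R3}
Step 6: reserve R4 A 9 -> on_hand[A=41 B=27] avail[A=24 B=27] open={R3,R4}
Step 7: reserve R5 B 7 -> on_hand[A=41 B=27] avail[A=24 B=20] open={R3,R4,R5}
Step 8: commit R4 -> on_hand[A=32 B=27] avail[A=24 B=20] open={R3,R5}
Step 9: commit R3 -> on_hand[A=24 B=27] avail[A=24 B=20] open={R5}
Step 10: reserve R6 A 4 -> on_hand[A=24 B=27] avail[A=20 B=20] open={R5,R6}
Step 11: commit R6 -> on_hand[A=20 B=27] avail[A=20 B=20] open={R5}
Step 12: reserve R7 A 7 -> on_hand[A=20 B=27] avail[A=13 B=20] open={R5,R7}
Step 13: commit R5 -> on_hand[A=20 B=20] avail[A=13 B=20] open={R7}
Step 14: reserve R8 B 1 -> on_hand[A=20 B=20] avail[A=13 B=19] open={R7,R8}
Step 15: commit R7 -> on_hand[A=13 B=20] avail[A=13 B=19] open={R8}
Step 16: reserve R9 B 3 -> on_hand[A=13 B=20] avail[A=13 B=16] open={R8,R9}
Step 17: commit R8 -> on_hand[A=13 B=19] avail[A=13 B=16] open={R9}
Step 18: reserve R10 B 2 -> on_hand[A=13 B=19] avail[A=13 B=14] open={R10,R9}
Step 19: reserve R11 A 1 -> on_hand[A=13 B=19] avail[A=12 B=14] open={R10,R11,R9}
Step 20: cancel R10 -> on_hand[A=13 B=19] avail[A=12 B=16] open={R11,R9}
Step 21: commit R11 -> on_hand[A=12 B=19] avail[A=12 B=16] open={R9}
Step 22: commit R9 -> on_hand[A=12 B=16] avail[A=12 B=16] open={}
Step 23: reserve R12 B 9 -> on_hand[A=12 B=16] avail[A=12 B=7] open={R12}
Final available[A] = 12

Answer: 12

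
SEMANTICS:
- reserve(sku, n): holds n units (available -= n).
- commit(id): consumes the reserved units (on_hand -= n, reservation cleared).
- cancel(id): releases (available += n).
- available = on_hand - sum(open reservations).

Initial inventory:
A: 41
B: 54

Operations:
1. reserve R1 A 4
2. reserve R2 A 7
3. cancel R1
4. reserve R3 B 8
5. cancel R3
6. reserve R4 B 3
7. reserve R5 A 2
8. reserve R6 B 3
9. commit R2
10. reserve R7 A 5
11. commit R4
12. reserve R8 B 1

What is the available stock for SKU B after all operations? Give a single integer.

Answer: 47

Derivation:
Step 1: reserve R1 A 4 -> on_hand[A=41 B=54] avail[A=37 B=54] open={R1}
Step 2: reserve R2 A 7 -> on_hand[A=41 B=54] avail[A=30 B=54] open={R1,R2}
Step 3: cancel R1 -> on_hand[A=41 B=54] avail[A=34 B=54] open={R2}
Step 4: reserve R3 B 8 -> on_hand[A=41 B=54] avail[A=34 B=46] open={R2,R3}
Step 5: cancel R3 -> on_hand[A=41 B=54] avail[A=34 B=54] open={R2}
Step 6: reserve R4 B 3 -> on_hand[A=41 B=54] avail[A=34 B=51] open={R2,R4}
Step 7: reserve R5 A 2 -> on_hand[A=41 B=54] avail[A=32 B=51] open={R2,R4,R5}
Step 8: reserve R6 B 3 -> on_hand[A=41 B=54] avail[A=32 B=48] open={R2,R4,R5,R6}
Step 9: commit R2 -> on_hand[A=34 B=54] avail[A=32 B=48] open={R4,R5,R6}
Step 10: reserve R7 A 5 -> on_hand[A=34 B=54] avail[A=27 B=48] open={R4,R5,R6,R7}
Step 11: commit R4 -> on_hand[A=34 B=51] avail[A=27 B=48] open={R5,R6,R7}
Step 12: reserve R8 B 1 -> on_hand[A=34 B=51] avail[A=27 B=47] open={R5,R6,R7,R8}
Final available[B] = 47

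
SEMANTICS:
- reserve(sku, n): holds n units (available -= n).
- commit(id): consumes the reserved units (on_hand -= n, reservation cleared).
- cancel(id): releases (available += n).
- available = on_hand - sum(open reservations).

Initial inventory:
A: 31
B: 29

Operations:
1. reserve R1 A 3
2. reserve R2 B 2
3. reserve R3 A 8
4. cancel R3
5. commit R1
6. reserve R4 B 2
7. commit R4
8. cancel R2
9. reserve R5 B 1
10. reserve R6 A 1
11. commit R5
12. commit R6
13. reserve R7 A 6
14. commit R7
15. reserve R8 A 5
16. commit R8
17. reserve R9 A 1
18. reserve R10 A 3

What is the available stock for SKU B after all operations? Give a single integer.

Answer: 26

Derivation:
Step 1: reserve R1 A 3 -> on_hand[A=31 B=29] avail[A=28 B=29] open={R1}
Step 2: reserve R2 B 2 -> on_hand[A=31 B=29] avail[A=28 B=27] open={R1,R2}
Step 3: reserve R3 A 8 -> on_hand[A=31 B=29] avail[A=20 B=27] open={R1,R2,R3}
Step 4: cancel R3 -> on_hand[A=31 B=29] avail[A=28 B=27] open={R1,R2}
Step 5: commit R1 -> on_hand[A=28 B=29] avail[A=28 B=27] open={R2}
Step 6: reserve R4 B 2 -> on_hand[A=28 B=29] avail[A=28 B=25] open={R2,R4}
Step 7: commit R4 -> on_hand[A=28 B=27] avail[A=28 B=25] open={R2}
Step 8: cancel R2 -> on_hand[A=28 B=27] avail[A=28 B=27] open={}
Step 9: reserve R5 B 1 -> on_hand[A=28 B=27] avail[A=28 B=26] open={R5}
Step 10: reserve R6 A 1 -> on_hand[A=28 B=27] avail[A=27 B=26] open={R5,R6}
Step 11: commit R5 -> on_hand[A=28 B=26] avail[A=27 B=26] open={R6}
Step 12: commit R6 -> on_hand[A=27 B=26] avail[A=27 B=26] open={}
Step 13: reserve R7 A 6 -> on_hand[A=27 B=26] avail[A=21 B=26] open={R7}
Step 14: commit R7 -> on_hand[A=21 B=26] avail[A=21 B=26] open={}
Step 15: reserve R8 A 5 -> on_hand[A=21 B=26] avail[A=16 B=26] open={R8}
Step 16: commit R8 -> on_hand[A=16 B=26] avail[A=16 B=26] open={}
Step 17: reserve R9 A 1 -> on_hand[A=16 B=26] avail[A=15 B=26] open={R9}
Step 18: reserve R10 A 3 -> on_hand[A=16 B=26] avail[A=12 B=26] open={R10,R9}
Final available[B] = 26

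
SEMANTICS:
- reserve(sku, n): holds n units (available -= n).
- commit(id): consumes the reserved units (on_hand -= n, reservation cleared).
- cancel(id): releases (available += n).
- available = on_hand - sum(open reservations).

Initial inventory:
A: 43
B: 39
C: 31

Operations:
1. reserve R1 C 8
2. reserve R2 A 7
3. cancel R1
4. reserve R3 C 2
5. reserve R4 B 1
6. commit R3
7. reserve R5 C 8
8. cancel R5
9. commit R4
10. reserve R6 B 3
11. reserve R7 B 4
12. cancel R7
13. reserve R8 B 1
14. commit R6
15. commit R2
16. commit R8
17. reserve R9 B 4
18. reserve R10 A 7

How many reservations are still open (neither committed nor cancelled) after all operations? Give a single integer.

Step 1: reserve R1 C 8 -> on_hand[A=43 B=39 C=31] avail[A=43 B=39 C=23] open={R1}
Step 2: reserve R2 A 7 -> on_hand[A=43 B=39 C=31] avail[A=36 B=39 C=23] open={R1,R2}
Step 3: cancel R1 -> on_hand[A=43 B=39 C=31] avail[A=36 B=39 C=31] open={R2}
Step 4: reserve R3 C 2 -> on_hand[A=43 B=39 C=31] avail[A=36 B=39 C=29] open={R2,R3}
Step 5: reserve R4 B 1 -> on_hand[A=43 B=39 C=31] avail[A=36 B=38 C=29] open={R2,R3,R4}
Step 6: commit R3 -> on_hand[A=43 B=39 C=29] avail[A=36 B=38 C=29] open={R2,R4}
Step 7: reserve R5 C 8 -> on_hand[A=43 B=39 C=29] avail[A=36 B=38 C=21] open={R2,R4,R5}
Step 8: cancel R5 -> on_hand[A=43 B=39 C=29] avail[A=36 B=38 C=29] open={R2,R4}
Step 9: commit R4 -> on_hand[A=43 B=38 C=29] avail[A=36 B=38 C=29] open={R2}
Step 10: reserve R6 B 3 -> on_hand[A=43 B=38 C=29] avail[A=36 B=35 C=29] open={R2,R6}
Step 11: reserve R7 B 4 -> on_hand[A=43 B=38 C=29] avail[A=36 B=31 C=29] open={R2,R6,R7}
Step 12: cancel R7 -> on_hand[A=43 B=38 C=29] avail[A=36 B=35 C=29] open={R2,R6}
Step 13: reserve R8 B 1 -> on_hand[A=43 B=38 C=29] avail[A=36 B=34 C=29] open={R2,R6,R8}
Step 14: commit R6 -> on_hand[A=43 B=35 C=29] avail[A=36 B=34 C=29] open={R2,R8}
Step 15: commit R2 -> on_hand[A=36 B=35 C=29] avail[A=36 B=34 C=29] open={R8}
Step 16: commit R8 -> on_hand[A=36 B=34 C=29] avail[A=36 B=34 C=29] open={}
Step 17: reserve R9 B 4 -> on_hand[A=36 B=34 C=29] avail[A=36 B=30 C=29] open={R9}
Step 18: reserve R10 A 7 -> on_hand[A=36 B=34 C=29] avail[A=29 B=30 C=29] open={R10,R9}
Open reservations: ['R10', 'R9'] -> 2

Answer: 2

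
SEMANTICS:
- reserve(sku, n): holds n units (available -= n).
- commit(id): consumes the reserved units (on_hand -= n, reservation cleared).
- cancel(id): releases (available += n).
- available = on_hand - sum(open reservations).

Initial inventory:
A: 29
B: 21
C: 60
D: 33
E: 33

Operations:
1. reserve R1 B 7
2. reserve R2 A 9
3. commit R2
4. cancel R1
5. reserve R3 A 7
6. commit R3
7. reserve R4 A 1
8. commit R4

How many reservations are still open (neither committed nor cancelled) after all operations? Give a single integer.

Answer: 0

Derivation:
Step 1: reserve R1 B 7 -> on_hand[A=29 B=21 C=60 D=33 E=33] avail[A=29 B=14 C=60 D=33 E=33] open={R1}
Step 2: reserve R2 A 9 -> on_hand[A=29 B=21 C=60 D=33 E=33] avail[A=20 B=14 C=60 D=33 E=33] open={R1,R2}
Step 3: commit R2 -> on_hand[A=20 B=21 C=60 D=33 E=33] avail[A=20 B=14 C=60 D=33 E=33] open={R1}
Step 4: cancel R1 -> on_hand[A=20 B=21 C=60 D=33 E=33] avail[A=20 B=21 C=60 D=33 E=33] open={}
Step 5: reserve R3 A 7 -> on_hand[A=20 B=21 C=60 D=33 E=33] avail[A=13 B=21 C=60 D=33 E=33] open={R3}
Step 6: commit R3 -> on_hand[A=13 B=21 C=60 D=33 E=33] avail[A=13 B=21 C=60 D=33 E=33] open={}
Step 7: reserve R4 A 1 -> on_hand[A=13 B=21 C=60 D=33 E=33] avail[A=12 B=21 C=60 D=33 E=33] open={R4}
Step 8: commit R4 -> on_hand[A=12 B=21 C=60 D=33 E=33] avail[A=12 B=21 C=60 D=33 E=33] open={}
Open reservations: [] -> 0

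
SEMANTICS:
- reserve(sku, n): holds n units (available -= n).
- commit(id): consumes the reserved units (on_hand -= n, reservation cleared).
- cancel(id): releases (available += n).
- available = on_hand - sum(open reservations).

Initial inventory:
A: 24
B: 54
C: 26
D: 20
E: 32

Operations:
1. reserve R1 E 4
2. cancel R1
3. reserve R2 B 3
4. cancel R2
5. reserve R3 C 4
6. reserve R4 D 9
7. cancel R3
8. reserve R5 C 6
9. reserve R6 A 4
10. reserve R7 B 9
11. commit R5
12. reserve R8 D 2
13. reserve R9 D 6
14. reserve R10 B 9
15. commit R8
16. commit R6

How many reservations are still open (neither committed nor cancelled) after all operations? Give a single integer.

Answer: 4

Derivation:
Step 1: reserve R1 E 4 -> on_hand[A=24 B=54 C=26 D=20 E=32] avail[A=24 B=54 C=26 D=20 E=28] open={R1}
Step 2: cancel R1 -> on_hand[A=24 B=54 C=26 D=20 E=32] avail[A=24 B=54 C=26 D=20 E=32] open={}
Step 3: reserve R2 B 3 -> on_hand[A=24 B=54 C=26 D=20 E=32] avail[A=24 B=51 C=26 D=20 E=32] open={R2}
Step 4: cancel R2 -> on_hand[A=24 B=54 C=26 D=20 E=32] avail[A=24 B=54 C=26 D=20 E=32] open={}
Step 5: reserve R3 C 4 -> on_hand[A=24 B=54 C=26 D=20 E=32] avail[A=24 B=54 C=22 D=20 E=32] open={R3}
Step 6: reserve R4 D 9 -> on_hand[A=24 B=54 C=26 D=20 E=32] avail[A=24 B=54 C=22 D=11 E=32] open={R3,R4}
Step 7: cancel R3 -> on_hand[A=24 B=54 C=26 D=20 E=32] avail[A=24 B=54 C=26 D=11 E=32] open={R4}
Step 8: reserve R5 C 6 -> on_hand[A=24 B=54 C=26 D=20 E=32] avail[A=24 B=54 C=20 D=11 E=32] open={R4,R5}
Step 9: reserve R6 A 4 -> on_hand[A=24 B=54 C=26 D=20 E=32] avail[A=20 B=54 C=20 D=11 E=32] open={R4,R5,R6}
Step 10: reserve R7 B 9 -> on_hand[A=24 B=54 C=26 D=20 E=32] avail[A=20 B=45 C=20 D=11 E=32] open={R4,R5,R6,R7}
Step 11: commit R5 -> on_hand[A=24 B=54 C=20 D=20 E=32] avail[A=20 B=45 C=20 D=11 E=32] open={R4,R6,R7}
Step 12: reserve R8 D 2 -> on_hand[A=24 B=54 C=20 D=20 E=32] avail[A=20 B=45 C=20 D=9 E=32] open={R4,R6,R7,R8}
Step 13: reserve R9 D 6 -> on_hand[A=24 B=54 C=20 D=20 E=32] avail[A=20 B=45 C=20 D=3 E=32] open={R4,R6,R7,R8,R9}
Step 14: reserve R10 B 9 -> on_hand[A=24 B=54 C=20 D=20 E=32] avail[A=20 B=36 C=20 D=3 E=32] open={R10,R4,R6,R7,R8,R9}
Step 15: commit R8 -> on_hand[A=24 B=54 C=20 D=18 E=32] avail[A=20 B=36 C=20 D=3 E=32] open={R10,R4,R6,R7,R9}
Step 16: commit R6 -> on_hand[A=20 B=54 C=20 D=18 E=32] avail[A=20 B=36 C=20 D=3 E=32] open={R10,R4,R7,R9}
Open reservations: ['R10', 'R4', 'R7', 'R9'] -> 4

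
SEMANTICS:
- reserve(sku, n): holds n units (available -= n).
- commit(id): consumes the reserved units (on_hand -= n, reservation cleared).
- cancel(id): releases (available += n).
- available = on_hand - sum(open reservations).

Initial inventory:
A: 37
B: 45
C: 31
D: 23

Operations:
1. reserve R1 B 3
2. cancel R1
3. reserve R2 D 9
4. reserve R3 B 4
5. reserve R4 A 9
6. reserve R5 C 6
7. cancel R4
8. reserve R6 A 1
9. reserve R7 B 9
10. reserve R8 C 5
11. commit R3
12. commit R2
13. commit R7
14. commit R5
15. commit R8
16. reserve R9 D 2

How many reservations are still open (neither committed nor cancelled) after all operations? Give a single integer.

Answer: 2

Derivation:
Step 1: reserve R1 B 3 -> on_hand[A=37 B=45 C=31 D=23] avail[A=37 B=42 C=31 D=23] open={R1}
Step 2: cancel R1 -> on_hand[A=37 B=45 C=31 D=23] avail[A=37 B=45 C=31 D=23] open={}
Step 3: reserve R2 D 9 -> on_hand[A=37 B=45 C=31 D=23] avail[A=37 B=45 C=31 D=14] open={R2}
Step 4: reserve R3 B 4 -> on_hand[A=37 B=45 C=31 D=23] avail[A=37 B=41 C=31 D=14] open={R2,R3}
Step 5: reserve R4 A 9 -> on_hand[A=37 B=45 C=31 D=23] avail[A=28 B=41 C=31 D=14] open={R2,R3,R4}
Step 6: reserve R5 C 6 -> on_hand[A=37 B=45 C=31 D=23] avail[A=28 B=41 C=25 D=14] open={R2,R3,R4,R5}
Step 7: cancel R4 -> on_hand[A=37 B=45 C=31 D=23] avail[A=37 B=41 C=25 D=14] open={R2,R3,R5}
Step 8: reserve R6 A 1 -> on_hand[A=37 B=45 C=31 D=23] avail[A=36 B=41 C=25 D=14] open={R2,R3,R5,R6}
Step 9: reserve R7 B 9 -> on_hand[A=37 B=45 C=31 D=23] avail[A=36 B=32 C=25 D=14] open={R2,R3,R5,R6,R7}
Step 10: reserve R8 C 5 -> on_hand[A=37 B=45 C=31 D=23] avail[A=36 B=32 C=20 D=14] open={R2,R3,R5,R6,R7,R8}
Step 11: commit R3 -> on_hand[A=37 B=41 C=31 D=23] avail[A=36 B=32 C=20 D=14] open={R2,R5,R6,R7,R8}
Step 12: commit R2 -> on_hand[A=37 B=41 C=31 D=14] avail[A=36 B=32 C=20 D=14] open={R5,R6,R7,R8}
Step 13: commit R7 -> on_hand[A=37 B=32 C=31 D=14] avail[A=36 B=32 C=20 D=14] open={R5,R6,R8}
Step 14: commit R5 -> on_hand[A=37 B=32 C=25 D=14] avail[A=36 B=32 C=20 D=14] open={R6,R8}
Step 15: commit R8 -> on_hand[A=37 B=32 C=20 D=14] avail[A=36 B=32 C=20 D=14] open={R6}
Step 16: reserve R9 D 2 -> on_hand[A=37 B=32 C=20 D=14] avail[A=36 B=32 C=20 D=12] open={R6,R9}
Open reservations: ['R6', 'R9'] -> 2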